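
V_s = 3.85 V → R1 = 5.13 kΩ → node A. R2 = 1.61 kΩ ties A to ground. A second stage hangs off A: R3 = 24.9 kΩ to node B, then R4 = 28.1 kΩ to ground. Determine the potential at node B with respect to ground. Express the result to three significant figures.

V_B ≈ 0.477 V

The second stage (R3 + R4 = 53.00 kΩ) loads node A in parallel with R2.
Effective lower resistance at A: R2 ‖ 53.00 = 1.563 kΩ.
So V_A = 3.85 × 0.2335 = 0.8989 V.
V_B = V_A × 0.5302 = 0.4766 V.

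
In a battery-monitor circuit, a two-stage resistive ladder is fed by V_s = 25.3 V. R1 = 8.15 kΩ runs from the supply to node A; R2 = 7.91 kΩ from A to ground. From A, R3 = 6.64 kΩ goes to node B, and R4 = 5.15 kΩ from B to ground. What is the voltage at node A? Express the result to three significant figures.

Node A sees R2 in parallel with the series input of stage 2, R3 + R4 = 11.79 kΩ.
R2 ‖ (R3+R4) = 4.734 kΩ.
V_A = 25.3 × 4.734/(8.15 + 4.734) = 9.296 V.

V_A ≈ 9.30 V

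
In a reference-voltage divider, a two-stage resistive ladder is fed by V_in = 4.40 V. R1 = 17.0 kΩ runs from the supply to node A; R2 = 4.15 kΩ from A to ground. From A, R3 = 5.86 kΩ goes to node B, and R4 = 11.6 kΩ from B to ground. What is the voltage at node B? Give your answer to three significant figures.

Looking into the second stage from A: R3 + R4 = 17.46 kΩ appears in parallel with R2.
R2 ‖ (R3+R4) = 3.353 kΩ.
V_A = 4.40 × 3.353/(17.0 + 3.353) = 0.7249 V.
Stage 2 is unloaded, so V_B = V_A · R4/(R3+R4) = 0.7249 × 11.6/17.46 = 0.4816 V.

V_B ≈ 0.482 V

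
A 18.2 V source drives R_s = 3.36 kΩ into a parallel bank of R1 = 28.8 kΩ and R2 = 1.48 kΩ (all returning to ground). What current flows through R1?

Equivalent of the parallel group: R_p = 1.408 kΩ.
V_A = 18.2 × 1.408/4.768 = 5.374 V.
Branch current I = V_A/R1 = 5.374/28.8 = 0.1866 mA.

I ≈ 0.187 mA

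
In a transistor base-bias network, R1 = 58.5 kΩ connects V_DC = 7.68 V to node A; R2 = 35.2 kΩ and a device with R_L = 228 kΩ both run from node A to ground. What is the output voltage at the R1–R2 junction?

The load sits in parallel with R2, giving an effective lower resistance R2' = R2·R_L/(R2+R_L) = 30.49 kΩ.
Voltage divider with the loaded lower leg: V_out = 7.68 × 30.49/(58.5 + 30.49) = 7.68 × 0.3426 = 2.631 V.

V_out ≈ 2.63 V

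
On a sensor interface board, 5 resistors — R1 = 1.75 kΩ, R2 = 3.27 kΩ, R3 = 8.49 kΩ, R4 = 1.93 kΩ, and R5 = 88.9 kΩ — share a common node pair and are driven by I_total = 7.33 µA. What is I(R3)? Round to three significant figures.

ΣG = 1/1.75 + 1/3.27 + 1/8.49 + 1/1.93 + 1/88.9 = 1.524.
By the current-divider rule, I = I_total · G_k/ΣG = 7.33 × 0.07727 = 0.5664 µA.

I ≈ 0.566 µA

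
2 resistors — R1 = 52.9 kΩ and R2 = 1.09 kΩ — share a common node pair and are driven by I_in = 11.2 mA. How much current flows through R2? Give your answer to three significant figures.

Two-branch current divider: I_k = I_in · R_other/(R_1 + R_2).
So I = 11.2 × 52.9/53.99 = 10.97 mA.

I ≈ 11.0 mA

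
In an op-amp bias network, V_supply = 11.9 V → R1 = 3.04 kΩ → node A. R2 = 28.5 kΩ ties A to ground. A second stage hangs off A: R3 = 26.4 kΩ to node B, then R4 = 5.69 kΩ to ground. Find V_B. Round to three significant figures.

V_B ≈ 1.76 V

The second stage (R3 + R4 = 32.09 kΩ) loads node A in parallel with R2.
Effective lower resistance at A: R2 ‖ 32.09 = 15.09 kΩ.
So V_A = 11.9 × 0.8324 = 9.905 V.
Then the unloaded second divider: V_B = V_A × R4/(R3+R4) = 9.905 × 0.1773 = 1.756 V.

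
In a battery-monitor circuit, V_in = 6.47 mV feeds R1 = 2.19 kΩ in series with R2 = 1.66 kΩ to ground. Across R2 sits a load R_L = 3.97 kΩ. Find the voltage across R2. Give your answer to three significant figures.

V_out ≈ 2.25 mV

First combine the lower leg with the load: R2 ‖ R_L = 1.171 kΩ.
Then V_out = V_in · R2'/(R1 + R2') = 6.47 × 1.171/3.361 = 2.254 mV.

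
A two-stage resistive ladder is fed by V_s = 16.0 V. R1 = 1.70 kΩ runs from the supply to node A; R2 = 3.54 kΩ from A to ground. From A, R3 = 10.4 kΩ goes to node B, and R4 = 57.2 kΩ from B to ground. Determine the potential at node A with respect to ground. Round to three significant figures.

Looking into the second stage from A: R3 + R4 = 67.60 kΩ appears in parallel with R2.
R2 ‖ (R3+R4) = 3.364 kΩ.
So V_A = 16.0 × 0.6643 = 10.63 V.

V_A ≈ 10.6 V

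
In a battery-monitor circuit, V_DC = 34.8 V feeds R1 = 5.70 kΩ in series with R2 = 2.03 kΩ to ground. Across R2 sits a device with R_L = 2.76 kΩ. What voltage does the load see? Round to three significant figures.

V_out ≈ 5.93 V

First combine the lower leg with the load: R2 ‖ R_L = 1.170 kΩ.
Now apply the divider: V_out = 34.8 × 0.1703 = 5.925 V.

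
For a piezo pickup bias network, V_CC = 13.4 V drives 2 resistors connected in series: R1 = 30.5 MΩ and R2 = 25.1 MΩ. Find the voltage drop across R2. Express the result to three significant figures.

ΣR = 30.5 + 25.1 = 55.60 MΩ.
Voltage divider: V = V_CC · (25.10 / 55.60) = 13.4 × 0.4514 = 6.049 V.

V ≈ 6.05 V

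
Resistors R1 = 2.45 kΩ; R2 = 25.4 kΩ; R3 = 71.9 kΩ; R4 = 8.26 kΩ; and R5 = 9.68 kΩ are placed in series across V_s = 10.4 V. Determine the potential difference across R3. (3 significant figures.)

V ≈ 6.35 V

Total series resistance ΣR = 2.45 + 25.4 + 71.9 + 8.26 + 9.68 = 117.7 kΩ.
Voltage divider: V = V_s · (71.90 / 117.7) = 10.4 × 0.6109 = 6.354 V.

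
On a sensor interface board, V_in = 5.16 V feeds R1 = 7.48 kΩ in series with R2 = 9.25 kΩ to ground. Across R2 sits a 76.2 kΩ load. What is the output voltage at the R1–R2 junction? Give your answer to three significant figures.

V_out ≈ 2.71 V

The load sits in parallel with R2, giving an effective lower resistance R2' = R2·R_L/(R2+R_L) = 8.249 kΩ.
Then V_out = V_in · R2'/(R1 + R2') = 5.16 × 8.249/15.73 = 2.706 V.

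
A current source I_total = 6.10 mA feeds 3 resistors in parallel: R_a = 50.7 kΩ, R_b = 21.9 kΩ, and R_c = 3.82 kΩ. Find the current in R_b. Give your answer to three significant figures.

I ≈ 0.851 mA

Total conductance ΣG = 1/50.7 + 1/21.9 + 1/3.82 = 0.3272 (units of 1/kΩ).
Current divider: I(R_b) = I_total · G_k/ΣG = 6.10 × (0.04566/0.3272) = 6.10 × 0.1396 = 0.8514 mA.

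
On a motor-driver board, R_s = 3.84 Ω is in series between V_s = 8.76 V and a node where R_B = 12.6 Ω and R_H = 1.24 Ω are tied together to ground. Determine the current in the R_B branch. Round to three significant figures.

Equivalent of the parallel group: R_p = 1.129 Ω.
V_A = 8.76 × 1.129/4.969 = 1.990 V.
Branch current I = V_A/R_B = 1.990/12.6 = 0.1580 A.
(Check via current divider: I_total = 1.763 A; share G_k/ΣG = 0.08960 → same result.)

I ≈ 0.158 A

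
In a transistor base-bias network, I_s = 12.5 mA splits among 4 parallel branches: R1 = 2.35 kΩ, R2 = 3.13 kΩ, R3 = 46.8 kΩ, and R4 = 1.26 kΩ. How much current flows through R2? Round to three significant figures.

ΣG = 1/2.35 + 1/3.13 + 1/46.8 + 1/1.26 = 1.560.
Current divider: I(R2) = I_s · G_k/ΣG = 12.5 × (0.3195/1.560) = 12.5 × 0.2048 = 2.560 mA.

I ≈ 2.56 mA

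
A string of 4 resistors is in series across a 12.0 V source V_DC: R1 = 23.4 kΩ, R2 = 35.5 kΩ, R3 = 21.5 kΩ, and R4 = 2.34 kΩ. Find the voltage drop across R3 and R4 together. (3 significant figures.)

ΣR = 23.4 + 35.5 + 21.5 + 2.34 = 82.74 kΩ.
R_{R3..R4} = 21.5 + 2.34 = 23.84 kΩ.
Voltage divider: V = V_DC · (23.84 / 82.74) = 12.0 × 0.2881 = 3.458 V.

V ≈ 3.46 V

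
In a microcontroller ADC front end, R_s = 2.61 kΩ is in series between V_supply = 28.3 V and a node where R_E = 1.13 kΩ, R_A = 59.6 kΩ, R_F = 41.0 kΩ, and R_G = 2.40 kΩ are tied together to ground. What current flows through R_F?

I ≈ 0.153 mA

Parallel bank: R_p = 1/(1/1.13 + 1/59.6 + 1/41.0 + 1/2.40) = 0.7447 kΩ.
Node voltage V_A = V_supply · R_p/(R_s + R_p) = 28.3 × 0.2220 = 6.282 V.
I(R_F) = V_A / R_F = 6.282/41.0 = 0.1532 mA.
(Equivalently: I_total = 8.436 mA, then current-divider fraction G_k/ΣG = 0.01816.)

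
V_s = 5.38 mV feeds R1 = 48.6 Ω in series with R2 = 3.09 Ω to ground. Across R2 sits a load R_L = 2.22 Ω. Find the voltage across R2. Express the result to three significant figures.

V_out ≈ 0.139 mV

The load sits in parallel with R2, giving an effective lower resistance R2' = R2·R_L/(R2+R_L) = 1.292 Ω.
Now apply the divider: V_out = 5.38 × 0.02589 = 0.1393 mV.
(Unloaded it would be 0.322 mV; the load pulls it down.)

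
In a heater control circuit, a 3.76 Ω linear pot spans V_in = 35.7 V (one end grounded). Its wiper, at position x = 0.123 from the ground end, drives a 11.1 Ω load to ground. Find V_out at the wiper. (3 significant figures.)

The pot divides into 3.298 Ω above the wiper and 0.4625 Ω below.
R_L loads the lower segment: effective lower R = 0.4440 Ω.
Then V_out = V_in · 0.4440/(3.298 + 0.4440) = 4.236 V.

V_out ≈ 4.24 V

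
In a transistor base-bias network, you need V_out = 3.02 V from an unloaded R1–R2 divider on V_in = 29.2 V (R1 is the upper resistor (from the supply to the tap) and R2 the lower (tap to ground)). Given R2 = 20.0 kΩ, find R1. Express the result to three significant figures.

The divider ratio is R2/(R1+R2) = 3.02/29.2 = 0.1034.
Rearranging, R1 = R2·(1−k)/k = 20.0 × 8.669 = 173.4 kΩ.

R1 ≈ 173 kΩ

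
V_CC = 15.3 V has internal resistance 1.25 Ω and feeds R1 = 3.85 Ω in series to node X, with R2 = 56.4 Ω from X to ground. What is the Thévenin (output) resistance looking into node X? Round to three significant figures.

R1' = 1.25 + 3.85 = 5.100 Ω (source resistance + R1).
Zeroing V_CC shorts the top of R1' to ground, so R_th = R1' ‖ R2 = 4.677 Ω.

R_th ≈ 4.68 Ω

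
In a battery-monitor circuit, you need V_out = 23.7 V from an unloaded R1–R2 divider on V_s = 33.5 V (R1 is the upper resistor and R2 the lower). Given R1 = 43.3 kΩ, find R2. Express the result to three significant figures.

Required fraction k = V_out/V_s = 0.7075.
Rearranging, R2 = R1·k/(1−k) = 43.3 × 2.418 = 104.7 kΩ.

R2 ≈ 105 kΩ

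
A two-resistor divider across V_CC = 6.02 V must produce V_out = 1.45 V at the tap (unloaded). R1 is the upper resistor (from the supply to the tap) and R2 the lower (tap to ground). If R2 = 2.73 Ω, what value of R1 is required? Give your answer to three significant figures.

V_out/V_CC = R2/(R1+R2) = 0.2409.
So R1 = R2 · (V_CC/V_out − 1) = 2.73 × (6.02/1.45 − 1) = 2.73 × 3.152 = 8.604 Ω.

R1 ≈ 8.60 Ω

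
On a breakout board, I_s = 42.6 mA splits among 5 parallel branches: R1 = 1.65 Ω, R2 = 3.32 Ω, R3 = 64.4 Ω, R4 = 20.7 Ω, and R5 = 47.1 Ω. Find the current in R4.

ΣG = 1/1.65 + 1/3.32 + 1/64.4 + 1/20.7 + 1/47.1 = 0.9923.
Current divider: I(R4) = I_s · G_k/ΣG = 42.6 × (0.04831/0.9923) = 42.6 × 0.04868 = 2.074 mA.

I ≈ 2.07 mA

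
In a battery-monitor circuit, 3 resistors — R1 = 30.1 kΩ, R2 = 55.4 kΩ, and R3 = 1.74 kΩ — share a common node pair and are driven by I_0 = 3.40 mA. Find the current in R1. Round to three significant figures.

ΣG = 1/30.1 + 1/55.4 + 1/1.74 = 0.6260.
By the current-divider rule, I = I_0 · G_k/ΣG = 3.40 × 0.05307 = 0.1804 mA.

I ≈ 0.180 mA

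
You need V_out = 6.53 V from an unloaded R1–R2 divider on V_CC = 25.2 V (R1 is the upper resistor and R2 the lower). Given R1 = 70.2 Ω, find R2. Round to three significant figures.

R2 ≈ 24.6 Ω

V_out/V_CC = R2/(R1+R2) = 0.2591.
So R2 = R1 · V_out/(V_CC − V_out) = 70.2 × 6.53/(25.2 − 6.53) = 70.2 × 0.3498 = 24.55 Ω.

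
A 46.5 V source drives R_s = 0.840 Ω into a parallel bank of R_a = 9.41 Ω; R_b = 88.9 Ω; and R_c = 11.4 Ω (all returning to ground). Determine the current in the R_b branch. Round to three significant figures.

Equivalent of the parallel group: R_p = 4.872 Ω.
V_A = 46.5 × 4.872/5.712 = 39.66 V.
Branch current I = V_A/R_b = 39.66/88.9 = 0.4461 A.

I ≈ 0.446 A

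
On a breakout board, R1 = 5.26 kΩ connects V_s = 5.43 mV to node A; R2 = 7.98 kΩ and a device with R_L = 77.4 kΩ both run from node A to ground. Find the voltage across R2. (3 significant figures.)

First combine the lower leg with the load: R2 ‖ R_L = 7.234 kΩ.
Voltage divider with the loaded lower leg: V_out = 5.43 × 7.234/(5.26 + 7.234) = 5.43 × 0.5790 = 3.144 mV.

V_out ≈ 3.14 mV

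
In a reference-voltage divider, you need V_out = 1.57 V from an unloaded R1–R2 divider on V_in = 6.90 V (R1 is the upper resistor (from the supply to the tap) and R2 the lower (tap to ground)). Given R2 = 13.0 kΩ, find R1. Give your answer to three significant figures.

R1 ≈ 44.1 kΩ

The divider ratio is R2/(R1+R2) = 1.57/6.90 = 0.2275.
So R1 = R2 · (V_in/V_out − 1) = 13.0 × (6.90/1.57 − 1) = 13.0 × 3.395 = 44.13 kΩ.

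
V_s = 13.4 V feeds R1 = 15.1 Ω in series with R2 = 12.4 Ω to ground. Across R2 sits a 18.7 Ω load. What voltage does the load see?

V_out ≈ 4.43 V

First combine the lower leg with the load: R2 ‖ R_L = 7.456 Ω.
Then V_out = V_s · R2'/(R1 + R2') = 13.4 × 7.456/22.56 = 4.429 V.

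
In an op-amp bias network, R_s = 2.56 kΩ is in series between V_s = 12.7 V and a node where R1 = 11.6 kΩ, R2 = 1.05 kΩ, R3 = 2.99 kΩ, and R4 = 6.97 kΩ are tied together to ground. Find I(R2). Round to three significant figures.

Combine the parallel branches: R_p = (1/11.6 + 1/1.05 + 1/2.99 + 1/6.97)⁻¹ = 0.6594 kΩ.
V_A = 12.7 × 0.6594/3.219 = 2.601 V.
I(R2) = V_A / R2 = 2.601/1.05 = 2.477 mA.

I ≈ 2.48 mA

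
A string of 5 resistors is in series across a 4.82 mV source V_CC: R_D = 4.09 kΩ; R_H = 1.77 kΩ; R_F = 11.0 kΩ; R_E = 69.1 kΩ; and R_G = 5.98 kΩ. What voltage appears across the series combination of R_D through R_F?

V ≈ 0.884 mV

ΣR = 4.09 + 1.77 + 11.0 + 69.1 + 5.98 = 91.94 kΩ.
R_{R_D..R_F} = 4.09 + 1.77 + 11.0 = 16.86 kΩ.
Voltage divider: V = V_CC · (16.86 / 91.94) = 4.82 × 0.1834 = 0.8839 mV.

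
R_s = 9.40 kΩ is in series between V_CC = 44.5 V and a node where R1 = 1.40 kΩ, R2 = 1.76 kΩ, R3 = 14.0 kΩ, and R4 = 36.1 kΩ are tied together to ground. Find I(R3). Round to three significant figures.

I ≈ 0.227 mA

Combine the parallel branches: R_p = (1/1.40 + 1/1.76 + 1/14.0 + 1/36.1)⁻¹ = 0.7238 kΩ.
Node voltage V_A = V_CC · R_p/(R_s + R_p) = 44.5 × 0.07149 = 3.182 V.
I(R3) = V_A / R3 = 3.182/14.0 = 0.2273 mA.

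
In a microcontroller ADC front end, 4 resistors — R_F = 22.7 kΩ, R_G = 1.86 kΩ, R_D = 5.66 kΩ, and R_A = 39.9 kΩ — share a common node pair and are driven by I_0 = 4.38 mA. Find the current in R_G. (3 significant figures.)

I ≈ 3.01 mA

ΣG = 1/22.7 + 1/1.86 + 1/5.66 + 1/39.9 = 0.7834.
By the current-divider rule, I = I_0 · G_k/ΣG = 4.38 × 0.6863 = 3.006 mA.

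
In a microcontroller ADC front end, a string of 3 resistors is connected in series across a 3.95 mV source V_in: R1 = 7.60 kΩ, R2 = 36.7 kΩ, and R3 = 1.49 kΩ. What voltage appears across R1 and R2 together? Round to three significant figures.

Total series resistance ΣR = 7.60 + 36.7 + 1.49 = 45.79 kΩ.
R_{R1..R2} = 7.60 + 36.7 = 44.30 kΩ.
By the voltage-divider rule, V = 3.95 × 44.30/45.79 = 3.821 mV.

V ≈ 3.82 mV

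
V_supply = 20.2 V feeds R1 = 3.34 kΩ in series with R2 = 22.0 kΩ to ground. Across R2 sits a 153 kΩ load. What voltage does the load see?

V_out ≈ 17.2 V

The load sits in parallel with R2, giving an effective lower resistance R2' = R2·R_L/(R2+R_L) = 19.23 kΩ.
Then V_out = V_supply · R2'/(R1 + R2') = 20.2 × 19.23/22.57 = 17.21 V.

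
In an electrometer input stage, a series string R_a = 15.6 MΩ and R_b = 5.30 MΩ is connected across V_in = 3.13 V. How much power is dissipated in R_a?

ΣR = 20.90 MΩ → I = 3.13/20.90 = 0.1498 µA.
V(R_a) = I·R = 2.336 V; P = V·I = 2.336 × 0.1498 = 0.3499 µW.

P ≈ 0.350 µW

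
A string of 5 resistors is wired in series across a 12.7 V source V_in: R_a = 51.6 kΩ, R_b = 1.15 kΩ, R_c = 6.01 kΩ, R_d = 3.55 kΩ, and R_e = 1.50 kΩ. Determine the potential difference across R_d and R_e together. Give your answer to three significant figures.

V ≈ 1.01 V

ΣR = 51.6 + 1.15 + 6.01 + 3.55 + 1.50 = 63.81 kΩ.
R_{R_d..R_e} = 3.55 + 1.50 = 5.050 kΩ.
V = V_in · R/ΣR = 12.7 × 0.07914 = 1.005 V.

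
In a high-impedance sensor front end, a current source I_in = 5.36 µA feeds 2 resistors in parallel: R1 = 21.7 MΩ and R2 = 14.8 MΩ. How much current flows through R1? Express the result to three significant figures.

For two parallel branches, I_k = I_in · (other R)/(sum of R).
I(R1) = 5.36 × 14.8/(21.7 + 14.8) = 5.36 × 0.4055 = 2.173 µA.

I ≈ 2.17 µA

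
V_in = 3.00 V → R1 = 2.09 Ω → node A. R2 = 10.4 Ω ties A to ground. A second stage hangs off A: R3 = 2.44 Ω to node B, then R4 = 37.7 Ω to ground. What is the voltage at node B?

V_B ≈ 2.25 V

Node A sees R2 in parallel with the series input of stage 2, R3 + R4 = 40.14 Ω.
Effective lower resistance at A: R2 ‖ 40.14 = 8.260 Ω.
So V_A = 3.00 × 0.7981 = 2.394 V.
Then the unloaded second divider: V_B = V_A × R4/(R3+R4) = 2.394 × 0.9392 = 2.249 V.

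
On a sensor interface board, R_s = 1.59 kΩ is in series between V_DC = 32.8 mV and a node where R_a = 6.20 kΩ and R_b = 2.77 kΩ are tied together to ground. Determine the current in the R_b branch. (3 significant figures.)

I ≈ 6.47 µA

Equivalent of the parallel group: R_p = 1.915 kΩ.
V_A = 32.8 × 1.915/3.505 = 17.92 mV.
Branch current I = V_A/R_b = 17.92/2.77 = 6.469 µA.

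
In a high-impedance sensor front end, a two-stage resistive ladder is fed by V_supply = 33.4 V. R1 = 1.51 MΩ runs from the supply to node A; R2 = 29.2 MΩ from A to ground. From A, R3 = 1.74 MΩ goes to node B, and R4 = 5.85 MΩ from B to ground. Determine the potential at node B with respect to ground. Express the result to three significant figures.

Node A sees R2 in parallel with the series input of stage 2, R3 + R4 = 7.590 MΩ.
R2 ‖ (R3+R4) = 6.024 MΩ.
So V_A = 33.4 × 0.7996 = 26.71 V.
Then the unloaded second divider: V_B = V_A × R4/(R3+R4) = 26.71 × 0.7708 = 20.58 V.

V_B ≈ 20.6 V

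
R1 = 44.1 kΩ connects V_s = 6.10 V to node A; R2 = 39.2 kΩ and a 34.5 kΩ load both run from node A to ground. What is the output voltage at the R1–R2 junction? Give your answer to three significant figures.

R2 ‖ R_L = (39.2 × 34.5)/(39.2 + 34.5) = 18.35 kΩ.
Voltage divider with the loaded lower leg: V_out = 6.10 × 18.35/(44.1 + 18.35) = 6.10 × 0.2938 = 1.792 V.

V_out ≈ 1.79 V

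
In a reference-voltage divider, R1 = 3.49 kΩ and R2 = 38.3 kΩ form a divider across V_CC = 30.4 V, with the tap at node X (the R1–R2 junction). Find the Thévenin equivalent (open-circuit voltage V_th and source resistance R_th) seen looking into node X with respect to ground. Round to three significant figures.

Open-circuit (no load on X): V_th = V_CC · R2/(R1 + R2) = 30.4 × 38.3/(3.490 + 38.3) = 27.86 V.
Looking into X with the source shorted: R_th = R1·R2/(R1+R2) = 3.490 × 38.3/41.79 = 3.199 kΩ.

V_th ≈ 27.9 V, R_th ≈ 3.20 kΩ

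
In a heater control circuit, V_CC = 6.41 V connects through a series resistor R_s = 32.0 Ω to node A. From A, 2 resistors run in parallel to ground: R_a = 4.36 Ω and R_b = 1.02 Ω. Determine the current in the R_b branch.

Combine the parallel branches: R_p = (1/4.36 + 1/1.02)⁻¹ = 0.8266 Ω.
V_A = 6.41 × 0.8266/32.83 = 0.1614 V.
I(R_b) = V_A / R_b = 0.1614/1.02 = 0.1582 A.

I ≈ 0.158 A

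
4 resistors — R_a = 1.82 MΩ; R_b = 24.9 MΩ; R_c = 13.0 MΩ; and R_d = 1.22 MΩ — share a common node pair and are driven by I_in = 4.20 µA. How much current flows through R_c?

Total conductance ΣG = 1/1.82 + 1/24.9 + 1/13.0 + 1/1.22 = 1.486 (units of 1/MΩ).
Current divider: I(R_c) = I_in · G_k/ΣG = 4.20 × (0.07692/1.486) = 4.20 × 0.05176 = 0.2174 µA.

I ≈ 0.217 µA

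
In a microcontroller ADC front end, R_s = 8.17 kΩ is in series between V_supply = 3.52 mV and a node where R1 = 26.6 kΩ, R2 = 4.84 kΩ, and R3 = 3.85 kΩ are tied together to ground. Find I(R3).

Equivalent of the parallel group: R_p = 1.984 kΩ.
Node voltage V_A = V_supply · R_p/(R_s + R_p) = 3.52 × 0.1954 = 0.6879 mV.
Branch current I = V_A/R3 = 0.6879/3.85 = 0.1787 µA.
(Check via current divider: I_total = 0.3466 µA; share G_k/ΣG = 0.5154 → same result.)

I ≈ 0.179 µA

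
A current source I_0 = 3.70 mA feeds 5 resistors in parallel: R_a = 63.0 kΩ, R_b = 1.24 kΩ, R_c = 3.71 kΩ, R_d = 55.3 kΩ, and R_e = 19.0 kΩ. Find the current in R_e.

I ≈ 0.168 mA

ΣG = 1/63.0 + 1/1.24 + 1/3.71 + 1/55.3 + 1/19.0 = 1.163.
R_e takes the fraction G_k/ΣG = 0.05263/1.163 = 0.04527, so I = 3.70 × 0.04527 = 0.1675 mA.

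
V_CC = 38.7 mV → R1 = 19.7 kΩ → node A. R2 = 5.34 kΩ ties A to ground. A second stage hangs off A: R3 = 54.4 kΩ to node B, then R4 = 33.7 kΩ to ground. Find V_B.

V_B ≈ 3.01 mV

Looking into the second stage from A: R3 + R4 = 88.10 kΩ appears in parallel with R2.
R2 ‖ (R3+R4) = 5.035 kΩ.
First divider: V_A = V_CC · 5.035/(19.7 + 5.035) = 7.877 mV.
Then the unloaded second divider: V_B = V_A × R4/(R3+R4) = 7.877 × 0.3825 = 3.013 mV.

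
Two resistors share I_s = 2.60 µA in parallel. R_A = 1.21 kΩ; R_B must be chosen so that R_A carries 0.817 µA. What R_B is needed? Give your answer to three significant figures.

The fraction through R_A equals R_B/(R_A+R_B).
With f = 0.3142, R_B = R_A · f/(1−f) = 1.21 × 0.4582 = 0.5544 kΩ.

R_B ≈ 0.554 kΩ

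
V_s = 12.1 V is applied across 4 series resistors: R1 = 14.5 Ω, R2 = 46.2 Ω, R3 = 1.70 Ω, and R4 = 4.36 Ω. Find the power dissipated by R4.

P ≈ 0.143 W

ΣR = 66.76 Ω → I = 12.1/66.76 = 0.1812 A.
P = I²R = 0.03285 × 4.36 = 0.1432 W.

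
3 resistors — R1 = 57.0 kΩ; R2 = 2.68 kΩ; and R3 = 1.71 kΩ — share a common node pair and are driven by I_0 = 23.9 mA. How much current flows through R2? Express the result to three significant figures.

I ≈ 9.14 mA

Total conductance ΣG = 1/57.0 + 1/2.68 + 1/1.71 = 0.9755 (units of 1/kΩ).
R2 takes the fraction G_k/ΣG = 0.3731/0.9755 = 0.3825, so I = 23.9 × 0.3825 = 9.142 mA.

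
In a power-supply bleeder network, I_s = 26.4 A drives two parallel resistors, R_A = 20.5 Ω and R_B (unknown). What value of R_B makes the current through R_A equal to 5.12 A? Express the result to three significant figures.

In a two-way split, I_A/I_s = R_B/(R_A + R_B).
5.12/26.4 = R_B/(R_A + R_B) → R_B = R_A · (0.1939)/(1 − 0.1939) = 20.5 × 0.2406 = 4.932 Ω.

R_B ≈ 4.93 Ω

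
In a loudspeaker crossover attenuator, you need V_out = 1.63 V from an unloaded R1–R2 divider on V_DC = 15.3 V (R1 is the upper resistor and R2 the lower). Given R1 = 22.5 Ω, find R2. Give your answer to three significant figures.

Required fraction k = V_out/V_DC = 0.1065.
Rearranging, R2 = R1·k/(1−k) = 22.5 × 0.1192 = 2.683 Ω.

R2 ≈ 2.68 Ω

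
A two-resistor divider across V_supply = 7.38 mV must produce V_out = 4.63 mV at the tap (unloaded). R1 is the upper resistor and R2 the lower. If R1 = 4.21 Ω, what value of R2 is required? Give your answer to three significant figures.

R2 ≈ 7.09 Ω

V_out/V_supply = R2/(R1+R2) = 0.6274.
R2 = R1 · 0.6274/(1 − 0.6274) = 7.088 Ω.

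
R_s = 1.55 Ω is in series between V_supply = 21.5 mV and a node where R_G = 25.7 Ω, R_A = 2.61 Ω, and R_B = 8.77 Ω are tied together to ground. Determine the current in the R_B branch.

Equivalent of the parallel group: R_p = 1.865 Ω.
Node voltage V_A = V_supply · R_p/(R_s + R_p) = 21.5 × 0.5462 = 11.74 mV.
Branch current I = V_A/R_B = 11.74/8.77 = 1.339 mA.
(Check via current divider: I_total = 6.295 mA; share G_k/ΣG = 0.2127 → same result.)

I ≈ 1.34 mA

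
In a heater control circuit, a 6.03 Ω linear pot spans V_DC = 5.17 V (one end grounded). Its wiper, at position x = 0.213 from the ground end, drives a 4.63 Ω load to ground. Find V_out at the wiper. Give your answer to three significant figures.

Lower segment x·R_p = 1.284 Ω; upper segment (1−x)·R_p = 4.746 Ω.
Lower segment in parallel with the load: 1.284 ‖ 4.63 = 1.005 Ω.
Then V_out = V_DC · 1.005/(4.746 + 1.005) = 0.9039 V.

V_out ≈ 0.904 V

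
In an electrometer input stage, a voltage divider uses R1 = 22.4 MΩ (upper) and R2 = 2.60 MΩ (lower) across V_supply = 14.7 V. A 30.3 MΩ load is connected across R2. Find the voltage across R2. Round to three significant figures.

V_out ≈ 1.42 V

The load sits in parallel with R2, giving an effective lower resistance R2' = R2·R_L/(R2+R_L) = 2.395 MΩ.
Voltage divider with the loaded lower leg: V_out = 14.7 × 2.395/(22.4 + 2.395) = 14.7 × 0.09657 = 1.420 V.
(Unloaded it would be 1.53 V; the load pulls it down.)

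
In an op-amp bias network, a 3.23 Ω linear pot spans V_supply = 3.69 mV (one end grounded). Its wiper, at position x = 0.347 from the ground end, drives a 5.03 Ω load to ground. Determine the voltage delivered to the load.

V_out ≈ 1.12 mV

Split the track: R_lower = x·R_p = 1.121 Ω, R_upper = (1−x)·R_p = 2.109 Ω.
R_L loads the lower segment: effective lower R = 0.9166 Ω.
Loaded-divider output: V_out = 3.69 × 0.3029 = 1.118 mV.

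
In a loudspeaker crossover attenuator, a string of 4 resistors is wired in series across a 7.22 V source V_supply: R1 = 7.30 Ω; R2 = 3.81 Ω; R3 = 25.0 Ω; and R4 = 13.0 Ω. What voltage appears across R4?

V ≈ 1.91 V

ΣR = 7.30 + 3.81 + 25.0 + 13.0 = 49.11 Ω.
V = V_supply · R/ΣR = 7.22 × 0.2647 = 1.911 V.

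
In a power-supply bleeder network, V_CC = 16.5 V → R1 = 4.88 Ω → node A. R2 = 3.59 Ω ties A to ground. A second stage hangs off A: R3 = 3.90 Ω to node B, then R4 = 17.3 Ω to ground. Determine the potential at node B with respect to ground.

V_B ≈ 5.20 V

The second stage (R3 + R4 = 21.20 Ω) loads node A in parallel with R2.
Effective lower resistance at A: R2 ‖ 21.20 = 3.070 Ω.
V_A = 16.5 × 3.070/(4.88 + 3.070) = 6.372 V.
Stage 2 is unloaded, so V_B = V_A · R4/(R3+R4) = 6.372 × 17.3/21.20 = 5.200 V.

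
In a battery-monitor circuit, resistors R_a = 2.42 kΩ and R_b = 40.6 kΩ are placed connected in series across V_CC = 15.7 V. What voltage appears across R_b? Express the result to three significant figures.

Total series resistance ΣR = 2.42 + 40.6 = 43.02 kΩ.
By the voltage-divider rule, V = 15.7 × 40.60/43.02 = 14.82 V.

V ≈ 14.8 V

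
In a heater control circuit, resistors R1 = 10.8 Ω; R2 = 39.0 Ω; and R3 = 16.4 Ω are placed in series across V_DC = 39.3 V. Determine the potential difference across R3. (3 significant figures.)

V ≈ 9.74 V

ΣR = 10.8 + 39.0 + 16.4 = 66.20 Ω.
By the voltage-divider rule, V = 39.3 × 16.40/66.20 = 9.736 V.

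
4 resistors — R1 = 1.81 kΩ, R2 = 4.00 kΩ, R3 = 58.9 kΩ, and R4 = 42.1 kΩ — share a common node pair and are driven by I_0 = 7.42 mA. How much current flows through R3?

I ≈ 0.149 mA

Total conductance ΣG = 1/1.81 + 1/4.00 + 1/58.9 + 1/42.1 = 0.8432 (units of 1/kΩ).
R3 takes the fraction G_k/ΣG = 0.01698/0.8432 = 0.02013, so I = 7.42 × 0.02013 = 0.1494 mA.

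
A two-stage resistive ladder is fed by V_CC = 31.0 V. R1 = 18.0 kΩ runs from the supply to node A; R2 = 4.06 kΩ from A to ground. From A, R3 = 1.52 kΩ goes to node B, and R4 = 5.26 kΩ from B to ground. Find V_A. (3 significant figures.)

The second stage (R3 + R4 = 6.780 kΩ) loads node A in parallel with R2.
Effective lower resistance at A: R2 ‖ 6.780 = 2.539 kΩ.
V_A = 31.0 × 2.539/(18.0 + 2.539) = 3.833 V.

V_A ≈ 3.83 V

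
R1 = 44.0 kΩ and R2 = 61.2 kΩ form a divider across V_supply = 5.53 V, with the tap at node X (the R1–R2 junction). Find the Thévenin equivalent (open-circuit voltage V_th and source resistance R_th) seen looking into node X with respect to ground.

V_th ≈ 3.22 V, R_th ≈ 25.6 kΩ

V_th is the unloaded tap voltage: V_supply · R2/(R1+R2) = 5.53 × 0.5817 = 3.217 V.
Zeroing V_supply shorts the top of R1 to ground, so R_th = R1 ‖ R2 = 25.60 kΩ.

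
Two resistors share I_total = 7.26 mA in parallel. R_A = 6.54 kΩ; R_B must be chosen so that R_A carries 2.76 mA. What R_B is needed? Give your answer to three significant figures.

R_B ≈ 4.01 kΩ

In a two-way split, I_A/I_total = R_B/(R_A + R_B).
2.76/7.26 = R_B/(R_A + R_B) → R_B = R_A · (0.3802)/(1 − 0.3802) = 6.54 × 0.6133 = 4.011 kΩ.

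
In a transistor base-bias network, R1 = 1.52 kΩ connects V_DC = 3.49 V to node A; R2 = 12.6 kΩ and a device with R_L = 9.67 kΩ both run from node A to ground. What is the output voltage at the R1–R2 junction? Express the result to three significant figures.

The load sits in parallel with R2, giving an effective lower resistance R2' = R2·R_L/(R2+R_L) = 5.471 kΩ.
Voltage divider with the loaded lower leg: V_out = 3.49 × 5.471/(1.52 + 5.471) = 3.49 × 0.7826 = 2.731 V.
(Unloaded it would be 3.11 V; the load pulls it down.)

V_out ≈ 2.73 V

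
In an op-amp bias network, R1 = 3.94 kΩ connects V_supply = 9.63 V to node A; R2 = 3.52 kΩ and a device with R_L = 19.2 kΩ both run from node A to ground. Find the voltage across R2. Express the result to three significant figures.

First combine the lower leg with the load: R2 ‖ R_L = 2.975 kΩ.
Then V_out = V_supply · R2'/(R1 + R2') = 9.63 × 2.975/6.915 = 4.143 V.
(Unloaded it would be 4.54 V; the load pulls it down.)

V_out ≈ 4.14 V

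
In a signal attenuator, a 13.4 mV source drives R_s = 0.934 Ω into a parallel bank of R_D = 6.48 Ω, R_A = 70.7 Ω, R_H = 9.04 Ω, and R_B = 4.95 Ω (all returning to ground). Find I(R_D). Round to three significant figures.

I ≈ 1.43 mA

Equivalent of the parallel group: R_p = 2.079 Ω.
Node voltage V_A = V_DC · R_p/(R_s + R_p) = 13.4 × 0.6900 = 9.246 mV.
Branch current I = V_A/R_D = 9.246/6.48 = 1.427 mA.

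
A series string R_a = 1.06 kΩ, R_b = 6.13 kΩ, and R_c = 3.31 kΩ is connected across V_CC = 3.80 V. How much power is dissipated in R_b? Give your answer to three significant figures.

P ≈ 0.803 mW

Series current I = V_CC/ΣR = 3.80/10.50 = 0.3619 mA.
V(R_b) = I·R = 2.218 V; P = V·I = 2.218 × 0.3619 = 0.8029 mW.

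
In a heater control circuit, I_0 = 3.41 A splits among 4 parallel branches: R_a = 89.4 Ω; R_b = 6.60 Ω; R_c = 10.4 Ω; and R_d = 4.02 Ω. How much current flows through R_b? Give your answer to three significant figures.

I ≈ 1.02 A

ΣG = 1/89.4 + 1/6.60 + 1/10.4 + 1/4.02 = 0.5076.
R_b takes the fraction G_k/ΣG = 0.1515/0.5076 = 0.2985, so I = 3.41 × 0.2985 = 1.018 A.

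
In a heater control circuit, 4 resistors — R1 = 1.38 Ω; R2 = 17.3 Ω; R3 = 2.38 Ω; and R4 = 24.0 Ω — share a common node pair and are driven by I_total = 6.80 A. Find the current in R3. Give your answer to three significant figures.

ΣG = 1/1.38 + 1/17.3 + 1/2.38 + 1/24.0 = 1.244.
By the current-divider rule, I = I_total · G_k/ΣG = 6.80 × 0.3377 = 2.296 A.

I ≈ 2.30 A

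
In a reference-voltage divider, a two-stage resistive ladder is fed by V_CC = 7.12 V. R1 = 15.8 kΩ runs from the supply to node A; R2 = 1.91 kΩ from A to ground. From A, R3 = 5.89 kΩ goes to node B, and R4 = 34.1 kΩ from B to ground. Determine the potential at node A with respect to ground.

The second stage (R3 + R4 = 39.99 kΩ) loads node A in parallel with R2.
Effective lower resistance at A: R2 ‖ 39.99 = 1.823 kΩ.
So V_A = 7.12 × 0.1034 = 0.7365 V.

V_A ≈ 0.736 V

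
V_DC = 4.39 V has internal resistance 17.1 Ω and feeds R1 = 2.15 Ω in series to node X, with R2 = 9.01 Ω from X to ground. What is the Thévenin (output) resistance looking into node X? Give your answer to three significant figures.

R_th ≈ 6.14 Ω

R1' = 17.1 + 2.15 = 19.25 Ω (source resistance + R1).
Looking into X with the source shorted: R_th = R1'·R2/(R1'+R2) = 19.25 × 9.01/28.26 = 6.137 Ω.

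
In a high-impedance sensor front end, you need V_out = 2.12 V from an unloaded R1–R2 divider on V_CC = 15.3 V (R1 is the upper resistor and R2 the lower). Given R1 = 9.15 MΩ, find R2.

R2 ≈ 1.47 MΩ

V_out/V_CC = R2/(R1+R2) = 0.1386.
So R2 = R1 · V_out/(V_CC − V_out) = 9.15 × 2.12/(15.3 − 2.12) = 9.15 × 0.1608 = 1.472 MΩ.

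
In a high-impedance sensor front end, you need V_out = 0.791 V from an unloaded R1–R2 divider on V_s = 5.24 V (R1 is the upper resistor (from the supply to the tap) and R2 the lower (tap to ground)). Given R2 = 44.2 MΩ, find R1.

Required fraction k = V_out/V_s = 0.1510.
R1 = R2·(1/k − 1) = 44.2 × 5.625 = 248.6 MΩ.

R1 ≈ 249 MΩ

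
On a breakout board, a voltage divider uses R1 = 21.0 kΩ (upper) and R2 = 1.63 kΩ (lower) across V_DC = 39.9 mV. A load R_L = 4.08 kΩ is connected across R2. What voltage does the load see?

R2 ‖ R_L = (1.63 × 4.08)/(1.63 + 4.08) = 1.165 kΩ.
Then V_out = V_DC · R2'/(R1 + R2') = 39.9 × 1.165/22.16 = 2.097 mV.
(Unloaded it would be 2.87 mV; the load pulls it down.)

V_out ≈ 2.10 mV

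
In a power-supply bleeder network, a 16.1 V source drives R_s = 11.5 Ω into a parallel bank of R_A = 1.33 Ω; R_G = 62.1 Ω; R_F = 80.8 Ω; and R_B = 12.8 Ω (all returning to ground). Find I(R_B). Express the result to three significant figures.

Parallel bank: R_p = 1/(1/1.33 + 1/62.1 + 1/80.8 + 1/12.8) = 1.165 Ω.
V_A = 16.1 × 1.165/12.66 = 1.481 V.
Branch current I = V_A/R_B = 1.481/12.8 = 0.1157 A.

I ≈ 0.116 A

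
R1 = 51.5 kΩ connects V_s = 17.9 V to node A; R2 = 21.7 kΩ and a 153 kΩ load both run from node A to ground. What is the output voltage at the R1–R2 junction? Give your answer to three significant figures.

First combine the lower leg with the load: R2 ‖ R_L = 19.00 kΩ.
Voltage divider with the loaded lower leg: V_out = 17.9 × 19.00/(51.5 + 19.00) = 17.9 × 0.2696 = 4.825 V.
(Unloaded it would be 5.31 V; the load pulls it down.)

V_out ≈ 4.82 V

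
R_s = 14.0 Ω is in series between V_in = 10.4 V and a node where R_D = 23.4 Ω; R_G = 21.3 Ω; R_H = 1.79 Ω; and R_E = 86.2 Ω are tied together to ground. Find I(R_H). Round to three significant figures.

I ≈ 0.567 A

Equivalent of the parallel group: R_p = 1.515 Ω.
Node voltage V_A = V_in · R_p/(R_s + R_p) = 10.4 × 0.09766 = 1.016 V.
Branch current I = V_A/R_H = 1.016/1.79 = 0.5674 A.
(Check via current divider: I_total = 0.6703 A; share G_k/ΣG = 0.8465 → same result.)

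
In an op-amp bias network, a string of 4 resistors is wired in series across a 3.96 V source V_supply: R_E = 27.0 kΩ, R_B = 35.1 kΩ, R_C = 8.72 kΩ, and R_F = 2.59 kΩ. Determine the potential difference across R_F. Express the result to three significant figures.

Total series resistance ΣR = 27.0 + 35.1 + 8.72 + 2.59 = 73.41 kΩ.
Voltage divider: V = V_supply · (2.590 / 73.41) = 3.96 × 0.03528 = 0.1397 V.

V ≈ 0.140 V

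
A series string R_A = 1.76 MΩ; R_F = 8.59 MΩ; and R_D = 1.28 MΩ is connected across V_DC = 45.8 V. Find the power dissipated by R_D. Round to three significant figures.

ΣR = 11.63 MΩ → I = 45.8/11.63 = 3.938 µA.
V(R_D) = I·R = 5.041 V; P = V·I = 5.041 × 3.938 = 19.85 µW.

P ≈ 19.9 µW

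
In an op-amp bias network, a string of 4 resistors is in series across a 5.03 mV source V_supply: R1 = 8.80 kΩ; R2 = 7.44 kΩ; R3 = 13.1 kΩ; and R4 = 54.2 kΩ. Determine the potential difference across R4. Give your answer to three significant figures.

V ≈ 3.26 mV

Series total: ΣR = 8.80 + 7.44 + 13.1 + 54.2 = 83.54 kΩ.
Voltage divider: V = V_supply · (54.20 / 83.54) = 5.03 × 0.6488 = 3.263 mV.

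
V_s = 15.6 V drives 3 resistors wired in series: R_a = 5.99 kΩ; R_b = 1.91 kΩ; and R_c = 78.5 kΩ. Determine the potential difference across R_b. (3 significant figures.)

Total series resistance ΣR = 5.99 + 1.91 + 78.5 = 86.40 kΩ.
V = V_s · R/ΣR = 15.6 × 0.02211 = 0.3449 V.

V ≈ 0.345 V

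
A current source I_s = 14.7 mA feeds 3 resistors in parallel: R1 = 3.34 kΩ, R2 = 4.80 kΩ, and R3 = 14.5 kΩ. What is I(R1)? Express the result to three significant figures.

Total conductance ΣG = 1/3.34 + 1/4.80 + 1/14.5 = 0.5767 (units of 1/kΩ).
Current divider: I(R1) = I_s · G_k/ΣG = 14.7 × (0.2994/0.5767) = 14.7 × 0.5192 = 7.632 mA.

I ≈ 7.63 mA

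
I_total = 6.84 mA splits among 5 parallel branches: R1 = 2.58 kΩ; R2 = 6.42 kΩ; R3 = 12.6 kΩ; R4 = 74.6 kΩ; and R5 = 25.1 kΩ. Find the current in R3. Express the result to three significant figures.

I ≈ 0.803 mA

Conductances: ΣG = 1/2.58 + 1/6.42 + 1/12.6 + 1/74.6 + 1/25.1 = 0.6760 (1/kΩ).
Current divider: I(R3) = I_total · G_k/ΣG = 6.84 × (0.07937/0.6760) = 6.84 × 0.1174 = 0.8031 mA.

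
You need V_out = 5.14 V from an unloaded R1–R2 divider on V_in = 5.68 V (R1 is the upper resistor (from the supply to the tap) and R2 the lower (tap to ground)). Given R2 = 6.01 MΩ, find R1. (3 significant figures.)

R1 ≈ 0.631 MΩ

Required fraction k = V_out/V_in = 0.9049.
So R1 = R2 · (V_in/V_out − 1) = 6.01 × (5.68/5.14 − 1) = 6.01 × 0.1051 = 0.6314 MΩ.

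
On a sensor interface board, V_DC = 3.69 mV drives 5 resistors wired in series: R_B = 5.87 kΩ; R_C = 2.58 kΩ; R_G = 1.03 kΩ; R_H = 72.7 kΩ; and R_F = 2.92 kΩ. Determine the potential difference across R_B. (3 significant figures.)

Series total: ΣR = 5.87 + 2.58 + 1.03 + 72.7 + 2.92 = 85.10 kΩ.
V = V_DC · R/ΣR = 3.69 × 0.06898 = 0.2545 mV.

V ≈ 0.255 mV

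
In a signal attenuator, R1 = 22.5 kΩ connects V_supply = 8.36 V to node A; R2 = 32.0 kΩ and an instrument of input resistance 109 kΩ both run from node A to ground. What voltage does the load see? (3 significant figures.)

First combine the lower leg with the load: R2 ‖ R_L = 24.74 kΩ.
Then V_out = V_supply · R2'/(R1 + R2') = 8.36 × 24.74/47.24 = 4.378 V.

V_out ≈ 4.38 V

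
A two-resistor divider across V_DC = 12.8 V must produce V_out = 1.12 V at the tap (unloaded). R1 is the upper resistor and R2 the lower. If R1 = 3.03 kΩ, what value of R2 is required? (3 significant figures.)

Required fraction k = V_out/V_DC = 0.08750.
So R2 = R1 · V_out/(V_DC − V_out) = 3.03 × 1.12/(12.8 − 1.12) = 3.03 × 0.09589 = 0.2905 kΩ.

R2 ≈ 0.291 kΩ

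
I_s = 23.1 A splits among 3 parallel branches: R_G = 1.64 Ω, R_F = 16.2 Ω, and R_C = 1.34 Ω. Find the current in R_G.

ΣG = 1/1.64 + 1/16.2 + 1/1.34 = 1.418.
Current divider: I(R_G) = I_s · G_k/ΣG = 23.1 × (0.6098/1.418) = 23.1 × 0.4301 = 9.935 A.

I ≈ 9.93 A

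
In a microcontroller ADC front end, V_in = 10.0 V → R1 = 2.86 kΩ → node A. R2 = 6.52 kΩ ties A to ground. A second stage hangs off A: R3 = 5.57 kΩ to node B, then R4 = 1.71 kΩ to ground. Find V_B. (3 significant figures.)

The second stage (R3 + R4 = 7.280 kΩ) loads node A in parallel with R2.
Effective lower resistance at A: R2 ‖ 7.280 = 3.440 kΩ.
So V_A = 10.0 × 0.5460 = 5.460 V.
Stage 2 is unloaded, so V_B = V_A · R4/(R3+R4) = 5.460 × 1.71/7.280 = 1.282 V.

V_B ≈ 1.28 V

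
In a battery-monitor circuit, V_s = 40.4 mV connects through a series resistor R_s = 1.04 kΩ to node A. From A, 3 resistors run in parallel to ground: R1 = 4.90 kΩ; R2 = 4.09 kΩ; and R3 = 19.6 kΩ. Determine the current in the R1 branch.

I ≈ 5.43 µA

Combine the parallel branches: R_p = (1/4.90 + 1/4.09 + 1/19.6)⁻¹ = 2.002 kΩ.
Node voltage V_A = V_s · R_p/(R_s + R_p) = 40.4 × 0.6581 = 26.59 mV.
Branch current I = V_A/R1 = 26.59/4.90 = 5.426 µA.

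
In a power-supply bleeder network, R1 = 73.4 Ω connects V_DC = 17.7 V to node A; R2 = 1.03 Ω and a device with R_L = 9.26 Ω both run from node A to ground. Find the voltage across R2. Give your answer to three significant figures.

First combine the lower leg with the load: R2 ‖ R_L = 0.9269 Ω.
Voltage divider with the loaded lower leg: V_out = 17.7 × 0.9269/(73.4 + 0.9269) = 17.7 × 0.01247 = 0.2207 V.
(Unloaded it would be 0.245 V; the load pulls it down.)

V_out ≈ 0.221 V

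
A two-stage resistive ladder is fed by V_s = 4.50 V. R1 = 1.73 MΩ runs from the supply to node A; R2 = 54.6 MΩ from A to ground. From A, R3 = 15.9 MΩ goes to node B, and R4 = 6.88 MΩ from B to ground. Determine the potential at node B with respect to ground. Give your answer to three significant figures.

Looking into the second stage from A: R3 + R4 = 22.78 MΩ appears in parallel with R2.
R2 ‖ (R3+R4) = 16.07 MΩ.
So V_A = 4.50 × 0.9028 = 4.063 V.
Then the unloaded second divider: V_B = V_A × R4/(R3+R4) = 4.063 × 0.3020 = 1.227 V.

V_B ≈ 1.23 V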